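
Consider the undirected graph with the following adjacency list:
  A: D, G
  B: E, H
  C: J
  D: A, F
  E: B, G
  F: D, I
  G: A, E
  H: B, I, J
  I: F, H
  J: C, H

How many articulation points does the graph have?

Removing H increases the component count from 1 to 2, so H is a cut vertex.
Removing J increases the component count from 1 to 2, so J is a cut vertex.
By contrast removing F leaves 1 component; it is not a cut vertex. No other vertex is a cut vertex either.

2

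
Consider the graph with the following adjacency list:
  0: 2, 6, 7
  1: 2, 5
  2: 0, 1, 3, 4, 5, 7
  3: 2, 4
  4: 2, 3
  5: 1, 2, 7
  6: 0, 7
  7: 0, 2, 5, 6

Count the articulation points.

1

Removing 2 increases the component count from 1 to 2, so 2 is a cut vertex.
By contrast removing 5 leaves 1 component; it is not a cut vertex. No other vertex is a cut vertex either.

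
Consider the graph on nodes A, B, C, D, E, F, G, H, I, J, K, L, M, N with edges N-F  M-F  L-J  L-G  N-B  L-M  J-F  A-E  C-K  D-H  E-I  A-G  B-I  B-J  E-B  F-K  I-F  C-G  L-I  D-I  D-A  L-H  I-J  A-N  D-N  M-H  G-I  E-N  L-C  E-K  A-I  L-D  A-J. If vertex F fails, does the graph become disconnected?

No

Deleting F leaves 1 component (was 1) (its neighbors I, J, K, M, N remain connected to each other), so F is not a cut vertex.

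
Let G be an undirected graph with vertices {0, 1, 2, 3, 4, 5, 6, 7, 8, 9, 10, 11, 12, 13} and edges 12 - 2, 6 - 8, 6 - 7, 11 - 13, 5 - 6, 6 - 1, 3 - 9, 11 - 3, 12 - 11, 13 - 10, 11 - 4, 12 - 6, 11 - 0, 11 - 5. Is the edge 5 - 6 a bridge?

No

After removing 5 - 6, the path 5-11-12-6 still connects them, so the edge is not a bridge.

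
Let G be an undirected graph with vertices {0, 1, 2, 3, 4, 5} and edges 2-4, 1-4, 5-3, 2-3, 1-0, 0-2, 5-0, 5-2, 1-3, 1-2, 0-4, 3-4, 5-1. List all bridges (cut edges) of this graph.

none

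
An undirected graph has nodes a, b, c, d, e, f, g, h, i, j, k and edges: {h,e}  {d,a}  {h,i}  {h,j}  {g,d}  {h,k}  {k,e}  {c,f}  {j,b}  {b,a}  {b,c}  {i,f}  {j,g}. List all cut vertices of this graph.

h

Removing h increases the component count from 1 to 2, so h is a cut vertex.
By contrast removing c leaves 1 component; it is not a cut vertex. No other vertex is a cut vertex either.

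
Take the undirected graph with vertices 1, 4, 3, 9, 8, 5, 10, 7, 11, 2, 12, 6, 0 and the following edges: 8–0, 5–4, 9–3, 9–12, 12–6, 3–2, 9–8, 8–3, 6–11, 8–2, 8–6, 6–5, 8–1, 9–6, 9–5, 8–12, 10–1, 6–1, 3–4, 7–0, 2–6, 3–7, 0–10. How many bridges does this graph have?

The edges on the cycle 9-8-2-3-9 are not bridges since each lies on that cycle.
But removing 6–11 disconnects 6 from 11 — this is a bridge.

1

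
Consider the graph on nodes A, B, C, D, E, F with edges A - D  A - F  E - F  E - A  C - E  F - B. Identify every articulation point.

Removing A increases the component count from 1 to 2, so A is a cut vertex.
Removing E increases the component count from 1 to 2, so E is a cut vertex.
Removing F increases the component count from 1 to 2, so F is a cut vertex.
By contrast removing B leaves 1 component; it is not a cut vertex. No other vertex is a cut vertex either.

A, E, F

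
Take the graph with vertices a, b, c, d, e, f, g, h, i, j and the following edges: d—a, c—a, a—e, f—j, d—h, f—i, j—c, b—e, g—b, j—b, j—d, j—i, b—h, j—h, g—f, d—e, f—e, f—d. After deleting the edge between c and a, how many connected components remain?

1

c and a are still connected via c-j-d-a, so the component count stays at 1.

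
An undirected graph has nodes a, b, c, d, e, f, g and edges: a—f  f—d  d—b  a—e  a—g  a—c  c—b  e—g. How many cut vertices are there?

1

Removing a increases the component count from 1 to 2, so a is a cut vertex.
By contrast removing f leaves 1 component; it is not a cut vertex. No other vertex is a cut vertex either.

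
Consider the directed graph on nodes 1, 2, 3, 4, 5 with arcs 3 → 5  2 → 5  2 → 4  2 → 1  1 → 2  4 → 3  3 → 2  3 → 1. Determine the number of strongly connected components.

{1, 2, 3, 4} are all mutually reachable — one SCC of size 4.
{5} is an SCC by itself.
That gives 2 strongly connected components.

2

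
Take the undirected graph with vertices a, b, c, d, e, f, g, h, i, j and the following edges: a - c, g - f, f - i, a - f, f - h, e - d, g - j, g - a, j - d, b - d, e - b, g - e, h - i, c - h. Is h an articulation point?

Deleting h leaves 1 component (was 1) (its neighbors c, f, i remain connected to each other), so h is not a cut vertex.

No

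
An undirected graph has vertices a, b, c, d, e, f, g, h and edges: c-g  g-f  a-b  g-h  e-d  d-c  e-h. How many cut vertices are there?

1

Removing g increases the component count from 2 to 3, so g is a cut vertex.
By contrast removing a leaves 2 components; it is not a cut vertex. No other vertex is a cut vertex either.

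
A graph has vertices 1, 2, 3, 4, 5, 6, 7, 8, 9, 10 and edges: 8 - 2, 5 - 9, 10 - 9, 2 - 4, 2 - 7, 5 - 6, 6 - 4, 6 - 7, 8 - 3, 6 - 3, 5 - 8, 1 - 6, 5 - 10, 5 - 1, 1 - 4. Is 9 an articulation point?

Deleting 9 leaves 1 component (was 1) (its neighbors 5, 10 remain connected to each other), so 9 is not a cut vertex.

No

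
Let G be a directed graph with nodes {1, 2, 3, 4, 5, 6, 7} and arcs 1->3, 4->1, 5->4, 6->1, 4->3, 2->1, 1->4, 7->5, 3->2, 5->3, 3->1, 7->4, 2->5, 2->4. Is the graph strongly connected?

No

There is no directed path from 1 to 6, so the graph is not strongly connected.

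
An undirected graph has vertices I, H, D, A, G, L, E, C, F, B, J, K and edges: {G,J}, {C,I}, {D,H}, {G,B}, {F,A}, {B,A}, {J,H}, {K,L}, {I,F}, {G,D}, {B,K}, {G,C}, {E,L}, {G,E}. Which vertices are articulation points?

Removing G increases the component count from 1 to 2, so G is a cut vertex.
By contrast removing B leaves 1 component; it is not a cut vertex. No other vertex is a cut vertex either.

G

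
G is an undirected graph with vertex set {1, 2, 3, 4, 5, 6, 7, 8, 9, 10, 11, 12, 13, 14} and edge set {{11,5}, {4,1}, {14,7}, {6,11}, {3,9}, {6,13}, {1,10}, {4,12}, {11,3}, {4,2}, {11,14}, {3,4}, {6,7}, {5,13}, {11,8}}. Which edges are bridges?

The edges on the cycle 6-11-5-13-6 are not bridges since each lies on that cycle.
But removing 11—8 disconnects 11 from 8; removing 9—3 disconnects 9 from 3; removing 11—3 disconnects 11 from 3; removing 4—3 disconnects 4 from 3 — these are bridges.
In total 8 edges are bridges.

1-10, 1-4, 11-3, 11-8, 12-4, 2-4, 3-4, 3-9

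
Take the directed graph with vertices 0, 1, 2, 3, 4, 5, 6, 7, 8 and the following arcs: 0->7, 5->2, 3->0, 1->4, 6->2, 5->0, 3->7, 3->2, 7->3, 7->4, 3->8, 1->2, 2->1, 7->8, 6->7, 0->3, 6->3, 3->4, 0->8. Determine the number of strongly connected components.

6

{0, 3, 7} are all mutually reachable — one SCC of size 3.
{1, 2} are all mutually reachable — one SCC of size 2.
{8} is an SCC by itself.
{4} is an SCC by itself.
{6} is an SCC by itself.
(and 1 more singleton SCC)
That gives 6 strongly connected components.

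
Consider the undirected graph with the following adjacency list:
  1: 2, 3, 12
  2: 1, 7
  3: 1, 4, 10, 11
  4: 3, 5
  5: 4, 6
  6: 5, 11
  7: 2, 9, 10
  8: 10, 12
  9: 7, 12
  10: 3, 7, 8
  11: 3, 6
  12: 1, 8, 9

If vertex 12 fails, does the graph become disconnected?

No

Deleting 12 leaves 1 component (was 1) (its neighbors 1, 8, 9 remain connected to each other), so 12 is not a cut vertex.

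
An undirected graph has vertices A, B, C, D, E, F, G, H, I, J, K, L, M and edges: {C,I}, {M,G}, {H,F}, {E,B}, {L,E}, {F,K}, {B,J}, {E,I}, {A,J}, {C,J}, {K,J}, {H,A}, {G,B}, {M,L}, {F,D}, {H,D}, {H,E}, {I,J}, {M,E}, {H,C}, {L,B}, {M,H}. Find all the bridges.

The edges on the cycle M-L-E-I-C-H-M are not bridges since each lies on that cycle.
Every edge lies on some cycle, so there are no bridges.

none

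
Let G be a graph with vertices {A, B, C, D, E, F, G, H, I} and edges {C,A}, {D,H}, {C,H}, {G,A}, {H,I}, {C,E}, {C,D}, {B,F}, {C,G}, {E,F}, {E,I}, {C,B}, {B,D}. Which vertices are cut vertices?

Removing C increases the component count from 1 to 2, so C is a cut vertex.
By contrast removing F leaves 1 component; it is not a cut vertex. No other vertex is a cut vertex either.

C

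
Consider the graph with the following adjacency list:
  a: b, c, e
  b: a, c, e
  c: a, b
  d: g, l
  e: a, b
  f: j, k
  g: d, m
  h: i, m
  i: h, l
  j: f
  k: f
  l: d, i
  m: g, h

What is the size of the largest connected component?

Starting from f we can reach f, j, k. That is one component of size 3.
Starting from a we can reach a, b, c, e. That is one component of size 4.
Starting from d we can reach d, g, h, i, l, m. That is one component of size 6.
The largest has 6 vertices.

6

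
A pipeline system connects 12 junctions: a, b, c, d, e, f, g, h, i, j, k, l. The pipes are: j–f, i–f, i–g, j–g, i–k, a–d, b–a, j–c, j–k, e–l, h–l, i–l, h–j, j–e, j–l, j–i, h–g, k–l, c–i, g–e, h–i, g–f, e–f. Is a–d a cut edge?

Yes

Removing a–d leaves no path between a and d: the component count goes from 2 to 3. So it is a bridge.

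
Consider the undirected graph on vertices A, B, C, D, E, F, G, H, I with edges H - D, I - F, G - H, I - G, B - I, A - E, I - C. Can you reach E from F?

No

The component containing F is {B, C, D, F, G, H, I}, and E is not in it.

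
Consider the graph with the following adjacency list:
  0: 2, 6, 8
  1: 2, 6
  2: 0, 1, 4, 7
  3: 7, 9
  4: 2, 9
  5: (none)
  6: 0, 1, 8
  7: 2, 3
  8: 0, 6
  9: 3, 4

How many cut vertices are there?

1

Removing 2 increases the component count from 2 to 3, so 2 is a cut vertex.
By contrast removing 6 leaves 2 components; it is not a cut vertex. No other vertex is a cut vertex either.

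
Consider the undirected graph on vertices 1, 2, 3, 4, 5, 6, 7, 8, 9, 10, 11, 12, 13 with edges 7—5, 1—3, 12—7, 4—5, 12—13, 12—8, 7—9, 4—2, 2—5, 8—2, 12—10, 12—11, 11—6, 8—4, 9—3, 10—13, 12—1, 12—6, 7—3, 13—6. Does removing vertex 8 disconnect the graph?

No

Deleting 8 leaves 1 component (was 1) (its neighbors 2, 4, 12 remain connected to each other), so 8 is not a cut vertex.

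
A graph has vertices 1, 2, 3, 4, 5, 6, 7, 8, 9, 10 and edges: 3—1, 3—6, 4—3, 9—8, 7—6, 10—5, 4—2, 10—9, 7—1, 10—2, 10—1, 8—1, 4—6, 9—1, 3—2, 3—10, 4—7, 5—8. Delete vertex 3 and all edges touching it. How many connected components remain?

With 3 gone, the remaining components are: {1, 2, 4, 5, 6, 7, 8, 9, 10}.
That is 1 component.

1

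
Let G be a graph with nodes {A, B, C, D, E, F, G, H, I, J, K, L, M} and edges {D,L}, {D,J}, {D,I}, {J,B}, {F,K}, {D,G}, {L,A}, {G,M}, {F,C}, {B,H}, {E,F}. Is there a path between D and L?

Yes

From D we can reach A, B, D, G, H, I, J, L, M, which includes L.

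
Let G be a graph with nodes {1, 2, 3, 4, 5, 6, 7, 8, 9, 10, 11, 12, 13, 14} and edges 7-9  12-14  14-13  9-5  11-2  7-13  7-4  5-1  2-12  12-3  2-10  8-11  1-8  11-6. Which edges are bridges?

10-2, 11-6, 12-3, 4-7

The edges on the cycle 7-9-5-1-8-11-2-12-14-13-7 are not bridges since each lies on that cycle.
But removing 10-2 disconnects 10 from 2; removing 7-4 disconnects 7 from 4; removing 6-11 disconnects 6 from 11; removing 3-12 disconnects 3 from 12 — these are bridges.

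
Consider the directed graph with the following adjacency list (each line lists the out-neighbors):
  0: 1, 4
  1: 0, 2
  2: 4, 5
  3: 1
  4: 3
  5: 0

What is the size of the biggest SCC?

6

{0, 1, 2, 3, 4, 5} are all mutually reachable — one SCC of size 6.
The largest has 6 vertices.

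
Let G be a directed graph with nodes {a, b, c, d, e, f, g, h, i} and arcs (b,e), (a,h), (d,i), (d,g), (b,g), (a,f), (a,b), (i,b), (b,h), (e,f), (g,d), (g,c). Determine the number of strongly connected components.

{b, d, g, i} are all mutually reachable — one SCC of size 4.
{e} is an SCC by itself.
{a} is an SCC by itself.
{c} is an SCC by itself.
{f} is an SCC by itself.
(and 1 more singleton SCC)
That gives 6 strongly connected components.

6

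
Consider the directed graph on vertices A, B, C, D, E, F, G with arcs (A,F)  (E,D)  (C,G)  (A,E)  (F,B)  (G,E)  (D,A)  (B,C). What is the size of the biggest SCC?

{A, B, C, D, E, F, G} are all mutually reachable — one SCC of size 7.
The largest has 7 vertices.

7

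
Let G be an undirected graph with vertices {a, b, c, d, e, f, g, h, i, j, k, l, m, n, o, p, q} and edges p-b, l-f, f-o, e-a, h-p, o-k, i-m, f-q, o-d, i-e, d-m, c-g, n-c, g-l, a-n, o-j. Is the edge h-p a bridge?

Removing h-p leaves no path between h and p: the component count goes from 2 to 3. So it is a bridge.

Yes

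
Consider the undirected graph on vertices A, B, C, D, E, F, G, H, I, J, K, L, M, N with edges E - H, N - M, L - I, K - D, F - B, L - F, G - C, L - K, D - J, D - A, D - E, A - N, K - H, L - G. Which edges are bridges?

A-D, A-N, B-F, C-G, D-J, F-L, G-L, I-L, K-L, M-N

The edges on the cycle K-D-E-H-K are not bridges since each lies on that cycle.
But removing F - L disconnects F from L; removing C - G disconnects C from G; removing J - D disconnects J from D; removing A - N disconnects A from N — these are bridges.
In total 10 edges are bridges.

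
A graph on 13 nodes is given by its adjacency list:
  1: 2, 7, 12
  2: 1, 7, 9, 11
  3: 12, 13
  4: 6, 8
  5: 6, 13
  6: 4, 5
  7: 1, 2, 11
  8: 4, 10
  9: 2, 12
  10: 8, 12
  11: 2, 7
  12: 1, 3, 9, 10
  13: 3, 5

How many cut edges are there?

The edges on the cycle 12-10-8-4-6-5-13-3-12 are not bridges since each lies on that cycle.
Every edge lies on some cycle, so there are no bridges.

0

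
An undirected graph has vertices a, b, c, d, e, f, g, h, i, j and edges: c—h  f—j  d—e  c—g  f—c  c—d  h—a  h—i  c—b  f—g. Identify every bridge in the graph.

a-h, b-c, c-d, c-h, d-e, f-j, h-i

The edges on the cycle f-c-g-f are not bridges since each lies on that cycle.
But removing c—d disconnects c from d; removing f—j disconnects f from j; removing c—h disconnects c from h; removing i—h disconnects i from h — these are bridges.
In total 7 edges are bridges.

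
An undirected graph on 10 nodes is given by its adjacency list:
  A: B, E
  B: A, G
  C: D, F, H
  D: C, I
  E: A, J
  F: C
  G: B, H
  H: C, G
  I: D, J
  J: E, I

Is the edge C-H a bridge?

No

After removing C-H, the path C-D-I-J-E-A-B-G-H still connects them, so the edge is not a bridge.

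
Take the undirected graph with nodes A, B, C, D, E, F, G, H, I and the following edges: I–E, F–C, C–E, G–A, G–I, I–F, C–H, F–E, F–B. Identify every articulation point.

Removing C increases the component count from 2 to 3, so C is a cut vertex.
Removing F increases the component count from 2 to 3, so F is a cut vertex.
Removing G increases the component count from 2 to 3, so G is a cut vertex.
Likewise I is a cut vertex.
By contrast removing B leaves 2 components; it is not a cut vertex. No other vertex is a cut vertex either.

C, F, G, I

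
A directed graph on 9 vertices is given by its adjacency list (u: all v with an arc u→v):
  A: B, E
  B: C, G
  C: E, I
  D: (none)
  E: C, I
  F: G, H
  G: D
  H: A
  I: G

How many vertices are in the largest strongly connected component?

2

{C, E} are all mutually reachable — one SCC of size 2.
{G} is an SCC by itself.
{D} is an SCC by itself.
{H} is an SCC by itself.
{B} is an SCC by itself.
(and 3 more singleton SCCs)
The largest has 2 vertices.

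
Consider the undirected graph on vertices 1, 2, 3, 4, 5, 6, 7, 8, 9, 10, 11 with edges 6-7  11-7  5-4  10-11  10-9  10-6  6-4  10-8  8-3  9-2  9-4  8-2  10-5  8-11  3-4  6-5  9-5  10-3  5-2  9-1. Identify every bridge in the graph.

The edges on the cycle 10-9-5-6-10 are not bridges since each lies on that cycle.
But removing 9-1 disconnects 9 from 1 — this is a bridge.

1-9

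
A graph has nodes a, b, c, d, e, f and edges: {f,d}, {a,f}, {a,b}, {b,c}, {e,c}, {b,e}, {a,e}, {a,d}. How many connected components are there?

1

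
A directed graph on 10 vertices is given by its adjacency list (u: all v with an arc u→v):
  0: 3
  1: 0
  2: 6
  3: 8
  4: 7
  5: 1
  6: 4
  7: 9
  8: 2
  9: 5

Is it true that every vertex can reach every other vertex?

Yes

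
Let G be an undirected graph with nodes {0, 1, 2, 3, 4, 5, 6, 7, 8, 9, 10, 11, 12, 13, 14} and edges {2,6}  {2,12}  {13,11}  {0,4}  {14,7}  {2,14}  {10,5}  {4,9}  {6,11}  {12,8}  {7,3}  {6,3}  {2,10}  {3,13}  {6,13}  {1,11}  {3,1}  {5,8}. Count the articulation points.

2

Removing 2 increases the component count from 2 to 3, so 2 is a cut vertex.
Removing 4 increases the component count from 2 to 3, so 4 is a cut vertex.
By contrast removing 13 leaves 2 components; it is not a cut vertex. No other vertex is a cut vertex either.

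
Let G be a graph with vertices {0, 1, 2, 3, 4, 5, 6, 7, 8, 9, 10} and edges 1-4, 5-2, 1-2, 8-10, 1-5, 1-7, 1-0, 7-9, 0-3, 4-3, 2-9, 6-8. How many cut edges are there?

The edges on the cycle 1-7-9-2-1 are not bridges since each lies on that cycle.
But removing 6-8 disconnects 6 from 8; removing 8-10 disconnects 8 from 10 — these are bridges.
That makes 2 bridges.

2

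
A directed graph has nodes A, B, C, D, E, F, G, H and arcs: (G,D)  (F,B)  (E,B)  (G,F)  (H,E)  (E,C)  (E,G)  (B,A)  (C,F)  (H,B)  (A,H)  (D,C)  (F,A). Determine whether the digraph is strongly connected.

Yes

From G we can reach every vertex (A, B, C, D, E, F, G, H), and every vertex can reach G (A, B, C, D, E, F, G, H). So the whole graph is one strongly connected component.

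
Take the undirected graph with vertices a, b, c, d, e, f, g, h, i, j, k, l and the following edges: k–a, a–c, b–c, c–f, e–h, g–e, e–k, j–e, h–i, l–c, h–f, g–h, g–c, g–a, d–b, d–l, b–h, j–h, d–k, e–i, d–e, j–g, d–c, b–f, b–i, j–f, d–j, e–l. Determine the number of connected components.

1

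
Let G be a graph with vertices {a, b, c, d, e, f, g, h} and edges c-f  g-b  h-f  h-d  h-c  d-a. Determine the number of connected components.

3

e is isolated — a component by itself.
Starting from b we can reach b, g. That is one component of size 2.
Starting from a we can reach a, c, d, f, h. That is one component of size 5.
Total: 3 components.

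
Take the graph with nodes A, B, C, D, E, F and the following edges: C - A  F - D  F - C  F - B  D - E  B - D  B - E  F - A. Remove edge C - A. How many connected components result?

1

C and A are still connected via C-F-A, so the component count stays at 1.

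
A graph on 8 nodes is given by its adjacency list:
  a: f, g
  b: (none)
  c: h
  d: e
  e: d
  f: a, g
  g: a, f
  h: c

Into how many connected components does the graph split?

b is isolated — a component by itself.
Starting from d we can reach d, e. That is one component of size 2.
Starting from c we can reach c, h. That is one component of size 2.
Starting from a we can reach a, f, g. That is one component of size 3.
Total: 4 components.

4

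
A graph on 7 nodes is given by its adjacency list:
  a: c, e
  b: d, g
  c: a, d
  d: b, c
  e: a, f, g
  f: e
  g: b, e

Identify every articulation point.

e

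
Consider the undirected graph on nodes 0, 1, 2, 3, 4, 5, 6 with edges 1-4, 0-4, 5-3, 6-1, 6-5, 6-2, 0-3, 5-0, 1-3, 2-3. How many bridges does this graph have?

0

The edges on the cycle 6-1-4-0-5-6 are not bridges since each lies on that cycle.
Every edge lies on some cycle, so there are no bridges.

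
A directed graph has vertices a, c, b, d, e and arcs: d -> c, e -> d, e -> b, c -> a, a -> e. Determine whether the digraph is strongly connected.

There is no directed path from b to d, so the graph is not strongly connected.

No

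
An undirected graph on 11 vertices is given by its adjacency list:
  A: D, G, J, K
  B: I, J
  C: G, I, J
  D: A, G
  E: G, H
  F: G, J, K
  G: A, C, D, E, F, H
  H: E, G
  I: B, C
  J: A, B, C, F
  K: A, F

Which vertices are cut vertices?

G

Removing G increases the component count from 1 to 2, so G is a cut vertex.
By contrast removing A leaves 1 component; it is not a cut vertex. No other vertex is a cut vertex either.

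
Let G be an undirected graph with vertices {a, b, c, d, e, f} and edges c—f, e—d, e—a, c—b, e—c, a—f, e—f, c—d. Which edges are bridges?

b-c

The edges on the cycle e-a-f-c-e are not bridges since each lies on that cycle.
But removing b—c disconnects b from c — this is a bridge.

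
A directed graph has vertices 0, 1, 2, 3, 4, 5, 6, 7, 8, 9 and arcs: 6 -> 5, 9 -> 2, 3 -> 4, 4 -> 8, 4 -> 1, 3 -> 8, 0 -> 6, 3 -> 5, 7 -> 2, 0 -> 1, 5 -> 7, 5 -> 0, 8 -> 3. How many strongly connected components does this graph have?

{3, 4, 8} are all mutually reachable — one SCC of size 3.
{0, 5, 6} are all mutually reachable — one SCC of size 3.
{7} is an SCC by itself.
{9} is an SCC by itself.
{2} is an SCC by itself.
(and 1 more singleton SCC)
That gives 6 strongly connected components.

6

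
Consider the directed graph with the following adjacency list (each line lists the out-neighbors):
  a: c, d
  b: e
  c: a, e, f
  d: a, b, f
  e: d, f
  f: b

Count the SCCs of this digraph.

1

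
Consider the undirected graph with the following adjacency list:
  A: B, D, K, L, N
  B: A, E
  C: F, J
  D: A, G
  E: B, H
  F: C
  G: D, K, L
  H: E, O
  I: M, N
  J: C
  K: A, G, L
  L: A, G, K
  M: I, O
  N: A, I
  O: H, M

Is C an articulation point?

Deleting C raises the number of components from 2 to 3, so C is a cut vertex.

Yes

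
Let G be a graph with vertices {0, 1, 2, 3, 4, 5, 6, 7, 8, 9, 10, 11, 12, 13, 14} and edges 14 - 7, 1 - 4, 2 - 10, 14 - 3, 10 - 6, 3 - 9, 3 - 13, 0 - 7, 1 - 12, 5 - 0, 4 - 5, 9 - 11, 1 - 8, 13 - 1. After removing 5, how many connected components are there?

2

With 5 gone, the remaining components are: {2, 6, 10}; {0, 1, 3, 4, 7, 8, 9, 11, 12, 13, 14}.
That is 2 components.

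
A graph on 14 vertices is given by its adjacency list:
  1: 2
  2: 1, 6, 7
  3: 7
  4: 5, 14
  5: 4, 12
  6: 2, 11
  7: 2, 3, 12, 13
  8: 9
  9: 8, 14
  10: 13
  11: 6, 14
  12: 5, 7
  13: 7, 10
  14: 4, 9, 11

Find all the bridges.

The edges on the cycle 12-7-2-6-11-14-4-5-12 are not bridges since each lies on that cycle.
But removing 7-3 disconnects 7 from 3; removing 13-7 disconnects 13 from 7; removing 9-8 disconnects 9 from 8; removing 9-14 disconnects 9 from 14 — these are bridges.
In total 6 edges are bridges.

1-2, 10-13, 13-7, 14-9, 3-7, 8-9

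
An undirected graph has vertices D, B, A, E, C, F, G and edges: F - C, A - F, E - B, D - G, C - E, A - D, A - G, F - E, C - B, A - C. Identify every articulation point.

A

Removing A increases the component count from 1 to 2, so A is a cut vertex.
By contrast removing F leaves 1 component; it is not a cut vertex. No other vertex is a cut vertex either.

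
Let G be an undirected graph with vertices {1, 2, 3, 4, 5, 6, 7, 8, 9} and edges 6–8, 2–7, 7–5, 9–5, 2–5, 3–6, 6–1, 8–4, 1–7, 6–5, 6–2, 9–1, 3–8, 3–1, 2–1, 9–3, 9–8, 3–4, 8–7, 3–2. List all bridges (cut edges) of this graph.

The edges on the cycle 9-3-6-8-9 are not bridges since each lies on that cycle.
Every edge lies on some cycle, so there are no bridges.

none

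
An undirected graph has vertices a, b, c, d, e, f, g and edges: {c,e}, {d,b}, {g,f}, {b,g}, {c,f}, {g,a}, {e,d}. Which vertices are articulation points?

g

Removing g increases the component count from 1 to 2, so g is a cut vertex.
By contrast removing a leaves 1 component; it is not a cut vertex. No other vertex is a cut vertex either.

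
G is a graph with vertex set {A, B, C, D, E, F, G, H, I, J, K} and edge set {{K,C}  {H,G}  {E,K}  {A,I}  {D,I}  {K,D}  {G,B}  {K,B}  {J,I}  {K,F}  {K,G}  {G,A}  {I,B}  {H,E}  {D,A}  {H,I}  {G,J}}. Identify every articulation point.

Removing K increases the component count from 1 to 3, so K is a cut vertex.
By contrast removing H leaves 1 component; it is not a cut vertex. No other vertex is a cut vertex either.

K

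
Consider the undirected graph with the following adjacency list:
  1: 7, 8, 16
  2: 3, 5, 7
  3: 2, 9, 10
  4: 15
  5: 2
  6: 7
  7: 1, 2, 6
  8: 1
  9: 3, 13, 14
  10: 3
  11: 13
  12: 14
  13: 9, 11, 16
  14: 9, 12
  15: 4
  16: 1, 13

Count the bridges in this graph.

8

The edges on the cycle 2-3-9-13-16-1-7-2 are not bridges since each lies on that cycle.
But removing 11-13 disconnects 11 from 13; removing 3-10 disconnects 3 from 10; removing 6-7 disconnects 6 from 7; removing 14-12 disconnects 14 from 12 — these are bridges.
In total 8 edges are bridges.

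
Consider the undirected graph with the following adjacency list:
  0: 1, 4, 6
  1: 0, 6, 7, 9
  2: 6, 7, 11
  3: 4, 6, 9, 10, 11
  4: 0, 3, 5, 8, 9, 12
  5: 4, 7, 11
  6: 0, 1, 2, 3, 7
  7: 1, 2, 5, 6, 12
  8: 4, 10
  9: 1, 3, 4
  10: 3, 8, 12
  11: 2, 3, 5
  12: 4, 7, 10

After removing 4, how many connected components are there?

With 4 gone, the remaining components are: {0, 1, 2, 3, 5, 6, 7, 8, 9, 10, 11, 12}.
That is 1 component.

1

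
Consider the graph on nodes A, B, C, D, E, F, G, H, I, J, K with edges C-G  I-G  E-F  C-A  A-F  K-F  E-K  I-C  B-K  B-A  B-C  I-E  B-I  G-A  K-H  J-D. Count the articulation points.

1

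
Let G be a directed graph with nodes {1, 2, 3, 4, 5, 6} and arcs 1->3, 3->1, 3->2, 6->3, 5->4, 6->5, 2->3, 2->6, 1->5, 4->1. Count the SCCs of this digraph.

1

{1, 2, 3, 4, 5, 6} are all mutually reachable — one SCC of size 6.
That gives 1 strongly connected component.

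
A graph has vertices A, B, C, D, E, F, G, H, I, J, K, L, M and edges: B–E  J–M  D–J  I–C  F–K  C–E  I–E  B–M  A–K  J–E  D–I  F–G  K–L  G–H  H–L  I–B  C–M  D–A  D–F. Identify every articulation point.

Removing D increases the component count from 1 to 2, so D is a cut vertex.
By contrast removing K leaves 1 component; it is not a cut vertex. No other vertex is a cut vertex either.

D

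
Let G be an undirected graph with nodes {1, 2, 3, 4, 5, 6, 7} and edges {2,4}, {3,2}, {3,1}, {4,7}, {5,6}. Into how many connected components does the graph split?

2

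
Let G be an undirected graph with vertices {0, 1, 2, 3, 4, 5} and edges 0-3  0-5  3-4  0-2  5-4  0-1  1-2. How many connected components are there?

1

Starting from 0 we can reach 0, 1, 2, 3, 4, 5. That is one component of size 6.
Total: 1 component.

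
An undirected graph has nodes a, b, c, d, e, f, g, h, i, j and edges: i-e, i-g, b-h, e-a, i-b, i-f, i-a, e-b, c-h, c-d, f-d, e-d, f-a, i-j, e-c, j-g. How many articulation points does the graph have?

1

Removing i increases the component count from 1 to 2, so i is a cut vertex.
By contrast removing f leaves 1 component; it is not a cut vertex. No other vertex is a cut vertex either.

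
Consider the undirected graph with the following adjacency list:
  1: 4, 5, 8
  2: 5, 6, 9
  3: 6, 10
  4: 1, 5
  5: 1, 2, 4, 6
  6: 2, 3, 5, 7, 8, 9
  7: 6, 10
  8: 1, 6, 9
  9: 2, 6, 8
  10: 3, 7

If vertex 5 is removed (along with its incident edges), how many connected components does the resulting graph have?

With 5 gone, the remaining components are: {1, 2, 3, 4, 6, 7, 8, 9, 10}.
That is 1 component.

1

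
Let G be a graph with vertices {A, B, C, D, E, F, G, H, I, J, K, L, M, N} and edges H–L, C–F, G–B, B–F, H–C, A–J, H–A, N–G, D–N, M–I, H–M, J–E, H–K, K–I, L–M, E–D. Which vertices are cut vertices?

H

Removing H increases the component count from 1 to 2, so H is a cut vertex.
By contrast removing I leaves 1 component; it is not a cut vertex. No other vertex is a cut vertex either.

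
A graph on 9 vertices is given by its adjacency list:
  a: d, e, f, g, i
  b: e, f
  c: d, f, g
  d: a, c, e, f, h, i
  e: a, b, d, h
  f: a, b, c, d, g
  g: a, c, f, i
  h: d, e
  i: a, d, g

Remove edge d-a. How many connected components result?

1

d and a are still connected via d-f-a, so the component count stays at 1.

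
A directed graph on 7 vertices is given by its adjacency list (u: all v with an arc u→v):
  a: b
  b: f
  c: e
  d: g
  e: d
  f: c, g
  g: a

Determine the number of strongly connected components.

1

{a, b, c, d, e, f, g} are all mutually reachable — one SCC of size 7.
That gives 1 strongly connected component.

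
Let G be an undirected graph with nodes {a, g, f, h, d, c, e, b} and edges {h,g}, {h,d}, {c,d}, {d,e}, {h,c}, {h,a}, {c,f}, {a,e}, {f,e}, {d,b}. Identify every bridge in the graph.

b-d, g-h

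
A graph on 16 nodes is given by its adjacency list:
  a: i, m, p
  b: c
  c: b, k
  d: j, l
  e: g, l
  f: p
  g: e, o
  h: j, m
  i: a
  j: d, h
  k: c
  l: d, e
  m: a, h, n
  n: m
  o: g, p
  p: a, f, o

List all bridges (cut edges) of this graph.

The edges on the cycle a-m-h-j-d-l-e-g-o-p-a are not bridges since each lies on that cycle.
But removing p-f disconnects p from f; removing m-n disconnects m from n; removing b-c disconnects b from c; removing a-i disconnects a from i — these are bridges.
In total 5 edges are bridges.

a-i, b-c, c-k, f-p, m-n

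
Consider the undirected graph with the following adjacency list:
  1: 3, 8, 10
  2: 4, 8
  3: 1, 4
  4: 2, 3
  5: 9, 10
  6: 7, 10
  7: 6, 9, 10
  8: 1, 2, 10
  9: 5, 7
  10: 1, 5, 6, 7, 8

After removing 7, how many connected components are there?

1

With 7 gone, the remaining components are: {1, 2, 3, 4, 5, 6, 8, 9, 10}.
That is 1 component.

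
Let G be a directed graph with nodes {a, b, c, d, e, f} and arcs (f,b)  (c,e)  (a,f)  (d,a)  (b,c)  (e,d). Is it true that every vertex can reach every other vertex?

Yes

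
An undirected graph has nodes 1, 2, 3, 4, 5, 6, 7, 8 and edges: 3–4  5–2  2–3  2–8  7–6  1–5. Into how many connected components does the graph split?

Starting from 6 we can reach 6, 7. That is one component of size 2.
Starting from 1 we can reach 1, 2, 3, 4, 5, 8. That is one component of size 6.
Total: 2 components.

2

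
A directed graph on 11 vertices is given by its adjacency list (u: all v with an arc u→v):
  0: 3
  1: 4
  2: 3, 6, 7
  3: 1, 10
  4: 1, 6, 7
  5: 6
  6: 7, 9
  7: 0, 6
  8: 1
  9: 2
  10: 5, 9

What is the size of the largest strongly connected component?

{0, 1, 2, 3, 4, 5, 6, 7, 9, 10} are all mutually reachable — one SCC of size 10.
{8} is an SCC by itself.
The largest has 10 vertices.

10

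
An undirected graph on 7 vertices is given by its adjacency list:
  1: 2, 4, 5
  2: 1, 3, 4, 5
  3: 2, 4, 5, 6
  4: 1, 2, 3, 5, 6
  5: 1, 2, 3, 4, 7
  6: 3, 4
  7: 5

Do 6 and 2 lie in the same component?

From 6 we can reach 1, 2, 3, 4, 5, 6, 7, which includes 2.

Yes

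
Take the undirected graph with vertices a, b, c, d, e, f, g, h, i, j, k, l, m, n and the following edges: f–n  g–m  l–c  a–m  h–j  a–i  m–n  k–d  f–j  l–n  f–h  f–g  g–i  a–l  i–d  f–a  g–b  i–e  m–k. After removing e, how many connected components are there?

With e gone, the remaining components are: {a, b, c, d, f, g, h, i, j, k, l, m, n}.
That is 1 component.

1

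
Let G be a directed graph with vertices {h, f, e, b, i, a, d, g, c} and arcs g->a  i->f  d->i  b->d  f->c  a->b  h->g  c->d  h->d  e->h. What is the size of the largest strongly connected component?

4

{c, d, f, i} are all mutually reachable — one SCC of size 4.
{e} is an SCC by itself.
{a} is an SCC by itself.
{b} is an SCC by itself.
{h} is an SCC by itself.
(and 1 more singleton SCC)
The largest has 4 vertices.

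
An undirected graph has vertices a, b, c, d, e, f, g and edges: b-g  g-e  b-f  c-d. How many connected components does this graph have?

3

a is isolated — a component by itself.
Starting from c we can reach c, d. That is one component of size 2.
Starting from b we can reach b, e, f, g. That is one component of size 4.
Total: 3 components.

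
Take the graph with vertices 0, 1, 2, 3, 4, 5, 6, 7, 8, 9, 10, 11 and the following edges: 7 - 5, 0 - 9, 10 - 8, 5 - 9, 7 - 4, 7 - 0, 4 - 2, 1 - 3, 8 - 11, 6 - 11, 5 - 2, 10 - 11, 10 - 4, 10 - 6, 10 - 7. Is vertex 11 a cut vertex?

Deleting 11 leaves 2 components (was 2), so 11 is not a cut vertex.

No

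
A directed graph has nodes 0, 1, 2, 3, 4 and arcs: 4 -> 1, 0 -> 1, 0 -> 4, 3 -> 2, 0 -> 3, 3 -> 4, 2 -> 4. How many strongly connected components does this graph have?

5

{0} is an SCC by itself.
{4} is an SCC by itself.
{1} is an SCC by itself.
{3} is an SCC by itself.
{2} is an SCC by itself.
That gives 5 strongly connected components.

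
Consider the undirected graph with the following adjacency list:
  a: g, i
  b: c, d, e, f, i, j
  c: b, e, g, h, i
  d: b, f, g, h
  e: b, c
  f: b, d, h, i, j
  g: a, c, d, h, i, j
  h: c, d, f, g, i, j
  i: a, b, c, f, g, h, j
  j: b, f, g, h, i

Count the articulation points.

Removing i, for instance, still leaves 1 component. No single vertex removal increases the component count — the graph has no articulation points.

0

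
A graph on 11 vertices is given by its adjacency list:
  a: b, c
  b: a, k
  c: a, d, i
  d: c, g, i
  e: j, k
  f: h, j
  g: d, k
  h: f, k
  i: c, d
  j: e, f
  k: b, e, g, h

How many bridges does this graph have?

0

The edges on the cycle k-e-j-f-h-k are not bridges since each lies on that cycle.
Every edge lies on some cycle, so there are no bridges.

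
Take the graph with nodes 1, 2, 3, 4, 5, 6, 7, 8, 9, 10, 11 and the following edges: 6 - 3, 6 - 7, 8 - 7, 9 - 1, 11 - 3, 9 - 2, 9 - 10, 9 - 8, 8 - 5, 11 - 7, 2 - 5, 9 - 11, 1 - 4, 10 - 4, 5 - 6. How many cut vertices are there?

Removing 9 increases the component count from 1 to 2, so 9 is a cut vertex.
By contrast removing 1 leaves 1 component; it is not a cut vertex. No other vertex is a cut vertex either.

1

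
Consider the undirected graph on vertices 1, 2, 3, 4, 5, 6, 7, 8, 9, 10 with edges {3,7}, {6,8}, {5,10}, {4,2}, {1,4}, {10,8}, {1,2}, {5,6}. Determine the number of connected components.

4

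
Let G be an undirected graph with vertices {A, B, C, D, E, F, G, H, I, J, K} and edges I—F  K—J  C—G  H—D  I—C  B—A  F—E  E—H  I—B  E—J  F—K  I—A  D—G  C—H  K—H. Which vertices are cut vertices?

I

Removing I increases the component count from 1 to 2, so I is a cut vertex.
By contrast removing J leaves 1 component; it is not a cut vertex. No other vertex is a cut vertex either.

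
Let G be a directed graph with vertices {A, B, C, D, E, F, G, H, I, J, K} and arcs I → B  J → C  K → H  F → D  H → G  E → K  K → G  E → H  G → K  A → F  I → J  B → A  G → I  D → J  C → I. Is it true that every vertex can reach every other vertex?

No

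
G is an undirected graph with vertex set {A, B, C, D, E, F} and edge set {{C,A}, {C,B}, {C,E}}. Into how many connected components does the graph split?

3

D is isolated — a component by itself.
F is isolated — a component by itself.
Starting from A we can reach A, B, C, E. That is one component of size 4.
Total: 3 components.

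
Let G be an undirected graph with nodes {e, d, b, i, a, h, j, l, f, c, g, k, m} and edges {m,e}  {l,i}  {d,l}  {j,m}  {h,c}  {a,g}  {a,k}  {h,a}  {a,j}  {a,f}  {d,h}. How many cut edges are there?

11

removing m—j disconnects m from j; removing f—a disconnects f from a; removing k—a disconnects k from a; removing d—h disconnects d from h — these are bridges.
In total 11 edges are bridges.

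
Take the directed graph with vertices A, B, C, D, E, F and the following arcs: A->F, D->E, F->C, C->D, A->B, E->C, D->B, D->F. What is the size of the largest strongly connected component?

4

{C, D, E, F} are all mutually reachable — one SCC of size 4.
{A} is an SCC by itself.
{B} is an SCC by itself.
The largest has 4 vertices.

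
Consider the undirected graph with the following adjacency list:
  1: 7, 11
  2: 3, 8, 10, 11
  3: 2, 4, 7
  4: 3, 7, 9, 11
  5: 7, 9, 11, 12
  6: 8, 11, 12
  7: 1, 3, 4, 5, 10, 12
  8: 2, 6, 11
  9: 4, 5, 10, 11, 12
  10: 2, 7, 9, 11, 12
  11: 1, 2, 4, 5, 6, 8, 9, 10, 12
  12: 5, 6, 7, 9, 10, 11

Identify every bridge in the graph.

The edges on the cycle 11-5-9-11 are not bridges since each lies on that cycle.
Every edge lies on some cycle, so there are no bridges.

none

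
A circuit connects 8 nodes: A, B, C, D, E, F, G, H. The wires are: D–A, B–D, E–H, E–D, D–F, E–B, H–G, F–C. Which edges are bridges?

The edges on the cycle E-B-D-E are not bridges since each lies on that cycle.
But removing E–H disconnects E from H; removing D–A disconnects D from A; removing F–C disconnects F from C; removing H–G disconnects H from G — these are bridges.
In total 5 edges are bridges.

A-D, C-F, D-F, E-H, G-H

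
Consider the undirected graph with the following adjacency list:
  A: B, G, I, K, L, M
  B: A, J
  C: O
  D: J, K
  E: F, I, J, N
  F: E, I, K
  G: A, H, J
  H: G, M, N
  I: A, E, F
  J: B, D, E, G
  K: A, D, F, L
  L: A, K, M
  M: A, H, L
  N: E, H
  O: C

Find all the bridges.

C-O

The edges on the cycle E-I-A-G-J-E are not bridges since each lies on that cycle.
But removing C-O disconnects C from O — this is a bridge.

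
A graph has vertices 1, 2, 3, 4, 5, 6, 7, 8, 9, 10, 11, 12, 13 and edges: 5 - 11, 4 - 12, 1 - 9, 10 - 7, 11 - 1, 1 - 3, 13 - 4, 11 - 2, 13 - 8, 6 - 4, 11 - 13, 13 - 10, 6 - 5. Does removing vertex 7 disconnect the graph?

Deleting 7 leaves 1 component (was 1), so 7 is not a cut vertex.

No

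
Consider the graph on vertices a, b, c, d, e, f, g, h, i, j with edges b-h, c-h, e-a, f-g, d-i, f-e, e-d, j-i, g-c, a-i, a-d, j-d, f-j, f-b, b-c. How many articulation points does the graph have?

Removing f increases the component count from 1 to 2, so f is a cut vertex.
By contrast removing d leaves 1 component; it is not a cut vertex. No other vertex is a cut vertex either.

1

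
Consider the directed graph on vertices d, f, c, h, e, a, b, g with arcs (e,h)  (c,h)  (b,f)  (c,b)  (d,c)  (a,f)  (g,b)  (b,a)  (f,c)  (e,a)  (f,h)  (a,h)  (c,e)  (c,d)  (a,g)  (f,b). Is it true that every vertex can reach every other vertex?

There is no directed path from h to g, so the graph is not strongly connected.

No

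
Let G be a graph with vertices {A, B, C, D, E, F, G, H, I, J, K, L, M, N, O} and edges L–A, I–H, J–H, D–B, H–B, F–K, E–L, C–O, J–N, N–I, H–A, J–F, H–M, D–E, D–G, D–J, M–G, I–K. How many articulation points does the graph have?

0

Removing H, for instance, still leaves 2 components. No single vertex removal increases the component count — the graph has no articulation points.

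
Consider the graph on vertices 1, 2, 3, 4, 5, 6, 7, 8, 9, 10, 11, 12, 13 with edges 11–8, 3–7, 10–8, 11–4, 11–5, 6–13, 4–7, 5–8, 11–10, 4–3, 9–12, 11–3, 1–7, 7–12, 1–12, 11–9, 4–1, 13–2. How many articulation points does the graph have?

2

Removing 11 increases the component count from 2 to 3, so 11 is a cut vertex.
Removing 13 increases the component count from 2 to 3, so 13 is a cut vertex.
By contrast removing 8 leaves 2 components; it is not a cut vertex. No other vertex is a cut vertex either.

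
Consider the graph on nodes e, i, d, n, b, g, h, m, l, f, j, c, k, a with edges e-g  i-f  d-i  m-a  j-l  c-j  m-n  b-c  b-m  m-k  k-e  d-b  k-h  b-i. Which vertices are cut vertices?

b, c, e, i, j, k, m

Removing b increases the component count from 1 to 3, so b is a cut vertex.
Removing c increases the component count from 1 to 2, so c is a cut vertex.
Removing e increases the component count from 1 to 2, so e is a cut vertex.
Likewise i, j, k, m are cut vertices.
By contrast removing l leaves 1 component; it is not a cut vertex. No other vertex is a cut vertex either.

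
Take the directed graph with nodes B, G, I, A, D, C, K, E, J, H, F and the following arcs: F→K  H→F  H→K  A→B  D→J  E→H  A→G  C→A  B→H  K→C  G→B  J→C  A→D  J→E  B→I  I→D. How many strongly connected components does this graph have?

{A, B, C, D, E, F, G, H, I, J, K} are all mutually reachable — one SCC of size 11.
That gives 1 strongly connected component.

1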